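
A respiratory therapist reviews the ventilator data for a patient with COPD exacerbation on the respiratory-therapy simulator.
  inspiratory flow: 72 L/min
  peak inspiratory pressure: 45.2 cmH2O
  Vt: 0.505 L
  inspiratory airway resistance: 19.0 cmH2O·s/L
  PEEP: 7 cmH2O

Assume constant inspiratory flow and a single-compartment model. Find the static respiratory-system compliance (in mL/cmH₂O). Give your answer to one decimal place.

32.8

Flow: 72 L/min ÷ 60 = 1.2 L/s.
Equation of motion (constant flow): PIP = Vt/C + R·V̇ + PEEP.
Vt/C = PIP − R·V̇ − PEEP = 45.2 − 19.0×1.2 − 7 = 45.2 − 22.8 − 7 = 15.4 cmH2O.
C = Vt / 15.4 = 505 / 15.4 = 32.792 mL/cmH2O.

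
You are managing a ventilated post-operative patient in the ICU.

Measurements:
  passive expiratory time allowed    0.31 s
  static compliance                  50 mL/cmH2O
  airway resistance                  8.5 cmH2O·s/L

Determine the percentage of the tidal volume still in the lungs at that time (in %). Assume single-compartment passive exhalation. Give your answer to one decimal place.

48.2

τ = R × C = 8.5 × 50 mL/cmH2O = 8.5 × 0.050 L/cmH2O = 0.425 s.
Passive exhalation: V(t)/V₀ = e^(−t/τ) = e^(−0.31/0.425) = 0.4822.
Fraction remaining = 0.4822 → 48.22%.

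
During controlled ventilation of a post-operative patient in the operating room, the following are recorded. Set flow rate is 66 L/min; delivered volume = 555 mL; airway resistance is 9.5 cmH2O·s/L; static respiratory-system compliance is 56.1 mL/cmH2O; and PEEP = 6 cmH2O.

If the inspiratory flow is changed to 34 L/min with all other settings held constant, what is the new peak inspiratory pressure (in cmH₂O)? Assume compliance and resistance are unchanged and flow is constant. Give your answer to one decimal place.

Flow: 66 L/min ÷ 60 = 1.1 L/s.
New flow: 34 L/min ÷ 60 = 0.5667 L/s.
PIP = Vt/C + R·V̇ + PEEP (constant-flow equation of motion).
Only the resistive term changes: ΔPIP = R × ΔV̇ = 9.5 × (0.5667 − 1.1) = 9.5 × -0.5333 = -5.066 cmH2O.
Original PIP = 555/56.1 + 9.5×1.1 + 6 = 26.343 cmH2O; new PIP = 26.343 + (-5.066) = 21.277 cmH2O.

21.3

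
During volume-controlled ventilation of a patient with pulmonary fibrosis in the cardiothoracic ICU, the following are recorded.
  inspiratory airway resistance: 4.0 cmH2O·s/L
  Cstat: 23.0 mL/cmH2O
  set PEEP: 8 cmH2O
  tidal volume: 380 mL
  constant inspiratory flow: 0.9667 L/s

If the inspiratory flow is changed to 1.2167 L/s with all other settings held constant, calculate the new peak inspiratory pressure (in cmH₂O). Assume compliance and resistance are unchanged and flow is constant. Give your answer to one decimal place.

PIP = Vt/C + R·V̇ + PEEP (constant-flow equation of motion).
Only the resistive term changes: ΔPIP = R × ΔV̇ = 4.0 × (1.2167 − 0.9667) = 4.0 × 0.25 = 1.0 cmH2O.
Original PIP = 380/23.0 + 4.0×0.9667 + 8 = 28.389 cmH2O; new PIP = 28.389 + (1.0) = 29.389 cmH2O.

29.4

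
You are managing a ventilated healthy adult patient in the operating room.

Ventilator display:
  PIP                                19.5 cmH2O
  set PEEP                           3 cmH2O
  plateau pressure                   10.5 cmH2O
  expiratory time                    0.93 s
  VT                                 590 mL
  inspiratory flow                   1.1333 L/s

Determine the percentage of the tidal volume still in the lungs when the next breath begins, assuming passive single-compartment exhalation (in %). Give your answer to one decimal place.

22.6

R = (PIP − Pplat)/V̇ = (19.5 − 10.5) / 1.1333 = 9.0/1.1333 = 7.941 cmH2O·s/L.
C = Vt/(Pplat − PEEP) = 590.0 / (10.5 − 3) = 590.0/7.5 = 78.667 mL/cmH2O.
τ = R × C = 7.941 × 0.07867 L/cmH2O = 0.6247 s.
Fraction remaining at end-expiration = e^(−Te/τ) = e^(−0.93/0.6247) = 0.2257 → 22.57%.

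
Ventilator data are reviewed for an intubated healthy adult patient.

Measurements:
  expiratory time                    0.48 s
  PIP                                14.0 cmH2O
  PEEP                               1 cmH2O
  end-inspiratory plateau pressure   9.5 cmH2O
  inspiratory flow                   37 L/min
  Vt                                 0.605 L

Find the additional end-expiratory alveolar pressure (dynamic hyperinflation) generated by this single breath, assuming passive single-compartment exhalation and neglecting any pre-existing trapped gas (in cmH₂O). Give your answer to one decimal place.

3.4

Flow: 37 L/min ÷ 60 = 0.6167 L/s.
R = (PIP − Pplat)/V̇ = (14.0 − 9.5) / 0.6167 = 4.5/0.6167 = 7.297 cmH2O·s/L.
C = Vt/(Pplat − PEEP) = 605.0 / (9.5 − 1) = 605.0/8.5 = 71.176 mL/cmH2O.
τ = R × C = 7.297 × 0.07118 L/cmH2O = 0.5194 s.
Fraction remaining = e^(−Te/τ) = e^(−0.48/0.5194) = 0.3969; trapped volume = 605.0 × 0.3969 = 240.12 mL.
Additional alveolar pressure from trapping ≈ V_trapped / C = 240.12 / 71.176 = 3.374 cmH2O.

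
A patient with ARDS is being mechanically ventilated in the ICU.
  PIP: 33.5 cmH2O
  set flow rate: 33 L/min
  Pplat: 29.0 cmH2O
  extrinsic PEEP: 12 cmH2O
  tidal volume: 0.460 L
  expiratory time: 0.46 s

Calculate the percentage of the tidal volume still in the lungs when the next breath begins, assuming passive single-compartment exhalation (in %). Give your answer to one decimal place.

Flow: 33 L/min ÷ 60 = 0.55 L/s.
R = (PIP − Pplat)/V̇ = (33.5 − 29.0) / 0.55 = 4.5/0.55 = 8.182 cmH2O·s/L.
C = Vt/(Pplat − PEEP) = 460.0 / (29.0 − 12) = 460.0/17.0 = 27.059 mL/cmH2O.
τ = R × C = 8.182 × 0.02706 L/cmH2O = 0.2214 s.
Fraction remaining at end-expiration = e^(−Te/τ) = e^(−0.46/0.2214) = 0.1252 → 12.52%.

12.5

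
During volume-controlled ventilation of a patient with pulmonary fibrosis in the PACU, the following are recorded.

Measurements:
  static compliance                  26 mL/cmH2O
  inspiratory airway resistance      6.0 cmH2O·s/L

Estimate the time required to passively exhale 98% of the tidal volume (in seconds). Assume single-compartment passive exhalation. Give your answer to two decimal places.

0.61

τ = R × C = 6.0 × 26 mL/cmH2O = 6.0 × 0.026 L/cmH2O = 0.156 s.
Exhaled fraction f = 1 − e^(−t/τ) → t = −τ·ln(1 − f) = −0.156·ln(0.02) = 0.6103 s.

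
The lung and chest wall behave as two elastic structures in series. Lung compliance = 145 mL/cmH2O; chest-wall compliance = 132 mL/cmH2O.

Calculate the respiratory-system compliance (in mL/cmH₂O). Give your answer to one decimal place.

Lung and chest wall are elastances in series: 1/Crs = 1/CL + 1/Ccw.
1/Crs = 1/145 + 1/132 = 0.01447.
Crs = 69.109 mL/cmH2O.

69.1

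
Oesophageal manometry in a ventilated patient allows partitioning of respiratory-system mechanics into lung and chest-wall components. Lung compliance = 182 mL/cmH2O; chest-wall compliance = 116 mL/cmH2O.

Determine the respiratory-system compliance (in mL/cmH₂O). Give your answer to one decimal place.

Lung and chest wall are elastances in series: 1/Crs = 1/CL + 1/Ccw.
1/Crs = 1/182 + 1/116 = 0.01412.
Crs = 70.822 mL/cmH2O.

70.8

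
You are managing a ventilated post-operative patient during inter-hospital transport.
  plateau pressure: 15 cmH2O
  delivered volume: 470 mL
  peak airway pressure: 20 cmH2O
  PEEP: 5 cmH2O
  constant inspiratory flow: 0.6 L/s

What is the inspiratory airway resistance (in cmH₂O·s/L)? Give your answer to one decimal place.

8.3

Raw = (PIP − Pplat) / flow = (20 − 15) / 0.6 = 5.0 / 0.6 = 8.333 cmH2O·s/L.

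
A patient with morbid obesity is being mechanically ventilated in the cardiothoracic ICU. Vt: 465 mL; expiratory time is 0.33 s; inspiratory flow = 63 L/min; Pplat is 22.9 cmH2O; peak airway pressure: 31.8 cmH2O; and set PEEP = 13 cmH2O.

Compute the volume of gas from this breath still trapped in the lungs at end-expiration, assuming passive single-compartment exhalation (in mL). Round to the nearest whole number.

203

Flow: 63 L/min ÷ 60 = 1.05 L/s.
R = (PIP − Pplat)/V̇ = (31.8 − 22.9) / 1.05 = 8.9/1.05 = 8.476 cmH2O·s/L.
C = Vt/(Pplat − PEEP) = 465.0 / (22.9 − 13) = 465.0/9.9 = 46.97 mL/cmH2O.
τ = R × C = 8.476 × 0.04697 L/cmH2O = 0.3981 s.
Fraction remaining = e^(−Te/τ) = e^(−0.33/0.3981) = 0.4365.
Trapped volume = 465.0 × 0.4365 = 202.97 mL.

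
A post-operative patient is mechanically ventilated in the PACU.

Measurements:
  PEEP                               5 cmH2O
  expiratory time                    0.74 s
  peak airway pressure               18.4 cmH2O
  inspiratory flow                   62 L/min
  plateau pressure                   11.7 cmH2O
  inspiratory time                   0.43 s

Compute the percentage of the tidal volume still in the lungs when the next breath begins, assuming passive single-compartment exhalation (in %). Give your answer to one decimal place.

17.9

Flow: 62 L/min ÷ 60 = 1.0333 L/s.
Vt = flow × Ti = 1.0333 L/s × 0.43 s × 1000 mL/L = 444.32 mL.
R = (PIP − Pplat)/V̇ = (18.4 − 11.7) / 1.0333 = 6.7/1.0333 = 6.484 cmH2O·s/L.
C = Vt/(Pplat − PEEP) = 444.32 / (11.7 − 5) = 444.32/6.7 = 66.316 mL/cmH2O.
τ = R × C = 6.484 × 0.06632 L/cmH2O = 0.43 s.
Fraction remaining at end-expiration = e^(−Te/τ) = e^(−0.74/0.43) = 0.1789 → 17.89%.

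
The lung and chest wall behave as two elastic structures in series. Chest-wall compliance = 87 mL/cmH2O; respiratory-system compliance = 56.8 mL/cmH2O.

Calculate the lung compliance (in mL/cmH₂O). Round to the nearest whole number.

1/CL = 1/Crs − 1/Ccw.
1/CL = 1/56.8 − 1/87 = 0.006111.
CL = 163.64 mL/cmH2O.

164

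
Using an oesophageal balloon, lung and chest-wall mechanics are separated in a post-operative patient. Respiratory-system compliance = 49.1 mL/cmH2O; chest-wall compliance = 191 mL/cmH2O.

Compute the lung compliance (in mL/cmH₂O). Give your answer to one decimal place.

1/CL = 1/Crs − 1/Ccw.
1/CL = 1/49.1 − 1/191 = 0.01513.
CL = 66.094 mL/cmH2O.

66.1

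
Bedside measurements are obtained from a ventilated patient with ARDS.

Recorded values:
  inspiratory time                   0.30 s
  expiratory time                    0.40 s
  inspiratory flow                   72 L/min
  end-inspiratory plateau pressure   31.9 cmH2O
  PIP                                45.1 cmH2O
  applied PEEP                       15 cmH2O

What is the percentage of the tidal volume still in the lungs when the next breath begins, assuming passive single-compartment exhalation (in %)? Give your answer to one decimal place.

Flow: 72 L/min ÷ 60 = 1.2 L/s.
Vt = flow × Ti = 1.2 L/s × 0.30 s × 1000 mL/L = 360.0 mL.
R = (PIP − Pplat)/V̇ = (45.1 − 31.9) / 1.2 = 13.2/1.2 = 11.0 cmH2O·s/L.
C = Vt/(Pplat − PEEP) = 360.0 / (31.9 − 15) = 360.0/16.9 = 21.302 mL/cmH2O.
τ = R × C = 11.0 × 0.0213 L/cmH2O = 0.2343 s.
Fraction remaining at end-expiration = e^(−Te/τ) = e^(−0.40/0.2343) = 0.1814 → 18.14%.

18.1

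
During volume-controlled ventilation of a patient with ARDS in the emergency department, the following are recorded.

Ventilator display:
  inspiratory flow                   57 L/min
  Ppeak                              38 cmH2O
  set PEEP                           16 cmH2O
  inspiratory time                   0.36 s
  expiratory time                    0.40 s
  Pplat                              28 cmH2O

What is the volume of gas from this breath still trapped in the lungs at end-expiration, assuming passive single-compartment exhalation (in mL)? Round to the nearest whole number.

Flow: 57 L/min ÷ 60 = 0.95 L/s.
Vt = flow × Ti = 0.95 L/s × 0.36 s × 1000 mL/L = 342.0 mL.
R = (PIP − Pplat)/V̇ = (38 − 28) / 0.95 = 10.0/0.95 = 10.526 cmH2O·s/L.
C = Vt/(Pplat − PEEP) = 342.0 / (28 − 16) = 342.0/12.0 = 28.5 mL/cmH2O.
τ = R × C = 10.526 × 0.0285 L/cmH2O = 0.3 s.
Fraction remaining = e^(−Te/τ) = e^(−0.40/0.3) = 0.2636.
Trapped volume = 342.0 × 0.2636 = 90.151 mL.

90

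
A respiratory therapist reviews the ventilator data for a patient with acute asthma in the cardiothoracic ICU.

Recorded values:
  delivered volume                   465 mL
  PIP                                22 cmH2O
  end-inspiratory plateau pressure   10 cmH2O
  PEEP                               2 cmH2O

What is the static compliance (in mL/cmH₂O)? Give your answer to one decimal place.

Cstat = Vt / (Pplat − PEEP) = 465 / (10 − 2) = 465 / 8.0 = 58.125 mL/cmH2O.

58.1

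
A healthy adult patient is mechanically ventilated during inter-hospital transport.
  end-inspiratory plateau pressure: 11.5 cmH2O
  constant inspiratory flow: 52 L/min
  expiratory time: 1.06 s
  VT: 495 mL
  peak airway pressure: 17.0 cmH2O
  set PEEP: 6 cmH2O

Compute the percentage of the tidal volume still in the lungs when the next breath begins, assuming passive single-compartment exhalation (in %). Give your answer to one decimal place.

Flow: 52 L/min ÷ 60 = 0.8667 L/s.
R = (PIP − Pplat)/V̇ = (17.0 − 11.5) / 0.8667 = 5.5/0.8667 = 6.346 cmH2O·s/L.
C = Vt/(Pplat − PEEP) = 495.0 / (11.5 − 6) = 495.0/5.5 = 90.0 mL/cmH2O.
τ = R × C = 6.346 × 0.09 L/cmH2O = 0.5711 s.
Fraction remaining at end-expiration = e^(−Te/τ) = e^(−1.06/0.5711) = 0.1563 → 15.63%.

15.6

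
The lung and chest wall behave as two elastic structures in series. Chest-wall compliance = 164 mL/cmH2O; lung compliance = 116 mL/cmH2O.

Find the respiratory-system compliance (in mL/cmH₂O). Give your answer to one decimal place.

67.9

Lung and chest wall are elastances in series: 1/Crs = 1/CL + 1/Ccw.
1/Crs = 1/116 + 1/164 = 0.01472.
Crs = 67.935 mL/cmH2O.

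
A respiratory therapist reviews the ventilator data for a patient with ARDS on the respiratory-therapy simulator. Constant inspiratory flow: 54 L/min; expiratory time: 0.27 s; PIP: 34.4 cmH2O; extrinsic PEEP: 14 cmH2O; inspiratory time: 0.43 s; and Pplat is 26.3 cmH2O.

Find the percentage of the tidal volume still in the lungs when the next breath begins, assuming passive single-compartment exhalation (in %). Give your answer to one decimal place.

38.5

Flow: 54 L/min ÷ 60 = 0.9 L/s.
Vt = flow × Ti = 0.9 L/s × 0.43 s × 1000 mL/L = 387.0 mL.
R = (PIP − Pplat)/V̇ = (34.4 − 26.3) / 0.9 = 8.1/0.9 = 9.0 cmH2O·s/L.
C = Vt/(Pplat − PEEP) = 387.0 / (26.3 − 14) = 387.0/12.3 = 31.463 mL/cmH2O.
τ = R × C = 9.0 × 0.03146 L/cmH2O = 0.2831 s.
Fraction remaining at end-expiration = e^(−Te/τ) = e^(−0.27/0.2831) = 0.3853 → 38.53%.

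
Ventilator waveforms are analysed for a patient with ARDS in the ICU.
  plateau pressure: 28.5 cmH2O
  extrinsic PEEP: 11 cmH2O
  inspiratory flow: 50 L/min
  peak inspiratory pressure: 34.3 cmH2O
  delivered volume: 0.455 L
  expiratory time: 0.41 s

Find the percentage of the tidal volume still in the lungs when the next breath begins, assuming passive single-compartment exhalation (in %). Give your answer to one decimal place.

Flow: 50 L/min ÷ 60 = 0.8333 L/s.
R = (PIP − Pplat)/V̇ = (34.3 − 28.5) / 0.8333 = 5.8/0.8333 = 6.96 cmH2O·s/L.
C = Vt/(Pplat − PEEP) = 455.0 / (28.5 − 11) = 455.0/17.5 = 26.0 mL/cmH2O.
τ = R × C = 6.96 × 0.026 L/cmH2O = 0.181 s.
Fraction remaining at end-expiration = e^(−Te/τ) = e^(−0.41/0.181) = 0.1038 → 10.38%.

10.4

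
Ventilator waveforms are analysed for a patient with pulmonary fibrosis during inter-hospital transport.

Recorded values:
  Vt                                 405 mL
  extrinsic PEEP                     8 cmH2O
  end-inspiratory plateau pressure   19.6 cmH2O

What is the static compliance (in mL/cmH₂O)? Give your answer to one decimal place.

34.9

Cstat = Vt / (Pplat − PEEP) = 405 / (19.6 − 8) = 405 / 11.6 = 34.914 mL/cmH2O.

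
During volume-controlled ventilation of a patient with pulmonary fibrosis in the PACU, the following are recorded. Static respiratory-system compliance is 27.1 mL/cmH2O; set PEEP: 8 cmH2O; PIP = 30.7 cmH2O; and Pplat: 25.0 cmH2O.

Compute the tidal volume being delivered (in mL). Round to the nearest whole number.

Vt = Cstat × (Pplat − PEEP) = 27.1 × (25.0 − 8) = 27.1 × 17.0 = 460.7 mL.

461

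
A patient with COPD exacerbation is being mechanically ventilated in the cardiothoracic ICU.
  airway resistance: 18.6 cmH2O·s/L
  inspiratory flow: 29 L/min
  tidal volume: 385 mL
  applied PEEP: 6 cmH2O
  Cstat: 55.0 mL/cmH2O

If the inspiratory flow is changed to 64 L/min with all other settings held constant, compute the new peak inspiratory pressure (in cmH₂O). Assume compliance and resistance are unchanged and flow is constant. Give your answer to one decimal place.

Flow: 29 L/min ÷ 60 = 0.4833 L/s.
New flow: 64 L/min ÷ 60 = 1.0667 L/s.
PIP = Vt/C + R·V̇ + PEEP (constant-flow equation of motion).
Only the resistive term changes: ΔPIP = R × ΔV̇ = 18.6 × (1.0667 − 0.4833) = 18.6 × 0.5834 = 10.851 cmH2O.
Original PIP = 385/55.0 + 18.6×0.4833 + 6 = 21.989 cmH2O; new PIP = 21.989 + (10.851) = 32.84 cmH2O.

32.8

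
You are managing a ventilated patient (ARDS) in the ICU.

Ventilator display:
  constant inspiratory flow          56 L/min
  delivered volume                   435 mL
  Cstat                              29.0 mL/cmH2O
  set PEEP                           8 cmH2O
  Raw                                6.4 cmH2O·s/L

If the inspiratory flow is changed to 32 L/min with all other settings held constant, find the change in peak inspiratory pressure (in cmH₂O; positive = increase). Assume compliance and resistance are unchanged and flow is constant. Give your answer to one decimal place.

-2.6

Flow: 56 L/min ÷ 60 = 0.9333 L/s.
New flow: 32 L/min ÷ 60 = 0.5333 L/s.
PIP = Vt/C + R·V̇ + PEEP (constant-flow equation of motion).
Only the resistive term changes: ΔPIP = R × ΔV̇ = 6.4 × (0.5333 − 0.9333) = 6.4 × -0.4 = -2.56 cmH2O.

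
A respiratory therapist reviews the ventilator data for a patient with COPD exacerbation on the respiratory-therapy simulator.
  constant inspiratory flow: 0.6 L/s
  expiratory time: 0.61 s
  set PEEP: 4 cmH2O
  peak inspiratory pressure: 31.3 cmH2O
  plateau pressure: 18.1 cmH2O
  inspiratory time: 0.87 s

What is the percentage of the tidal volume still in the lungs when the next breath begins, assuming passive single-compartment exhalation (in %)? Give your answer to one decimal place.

Vt = flow × Ti = 0.6 L/s × 0.87 s × 1000 mL/L = 522.0 mL.
R = (PIP − Pplat)/V̇ = (31.3 − 18.1) / 0.6 = 13.2/0.6 = 22.0 cmH2O·s/L.
C = Vt/(Pplat − PEEP) = 522.0 / (18.1 − 4) = 522.0/14.1 = 37.021 mL/cmH2O.
τ = R × C = 22.0 × 0.03702 L/cmH2O = 0.8144 s.
Fraction remaining at end-expiration = e^(−Te/τ) = e^(−0.61/0.8144) = 0.4728 → 47.28%.

47.3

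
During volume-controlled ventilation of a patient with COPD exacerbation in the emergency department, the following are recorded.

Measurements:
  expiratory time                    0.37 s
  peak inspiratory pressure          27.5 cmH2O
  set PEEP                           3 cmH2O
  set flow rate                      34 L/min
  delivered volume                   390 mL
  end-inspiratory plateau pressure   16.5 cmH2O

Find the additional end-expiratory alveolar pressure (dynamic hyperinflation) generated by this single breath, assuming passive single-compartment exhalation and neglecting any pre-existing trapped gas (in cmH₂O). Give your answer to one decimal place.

Flow: 34 L/min ÷ 60 = 0.5667 L/s.
R = (PIP − Pplat)/V̇ = (27.5 − 16.5) / 0.5667 = 11.0/0.5667 = 19.411 cmH2O·s/L.
C = Vt/(Pplat − PEEP) = 390.0 / (16.5 − 3) = 390.0/13.5 = 28.889 mL/cmH2O.
τ = R × C = 19.411 × 0.02889 L/cmH2O = 0.5608 s.
Fraction remaining = e^(−Te/τ) = e^(−0.37/0.5608) = 0.517; trapped volume = 390.0 × 0.517 = 201.63 mL.
Additional alveolar pressure from trapping ≈ V_trapped / C = 201.63 / 28.889 = 6.979 cmH2O.

7.0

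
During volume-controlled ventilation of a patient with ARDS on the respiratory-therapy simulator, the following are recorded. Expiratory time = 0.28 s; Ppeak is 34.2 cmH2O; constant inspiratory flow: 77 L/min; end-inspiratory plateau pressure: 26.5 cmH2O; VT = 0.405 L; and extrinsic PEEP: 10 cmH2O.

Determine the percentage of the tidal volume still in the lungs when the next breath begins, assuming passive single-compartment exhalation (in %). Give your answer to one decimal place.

14.9

Flow: 77 L/min ÷ 60 = 1.2833 L/s.
R = (PIP − Pplat)/V̇ = (34.2 − 26.5) / 1.2833 = 7.7/1.2833 = 6.0 cmH2O·s/L.
C = Vt/(Pplat − PEEP) = 405.0 / (26.5 − 10) = 405.0/16.5 = 24.545 mL/cmH2O.
τ = R × C = 6.0 × 0.02455 L/cmH2O = 0.1473 s.
Fraction remaining at end-expiration = e^(−Te/τ) = e^(−0.28/0.1473) = 0.1494 → 14.94%.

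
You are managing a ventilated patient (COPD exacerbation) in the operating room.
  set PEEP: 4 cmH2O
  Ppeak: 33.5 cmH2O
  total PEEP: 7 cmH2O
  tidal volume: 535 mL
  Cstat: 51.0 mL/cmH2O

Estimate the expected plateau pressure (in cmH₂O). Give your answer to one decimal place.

End-expiratory occlusion gives total PEEP = 7 cmH2O (intrinsic PEEP = 7 − 4 = 3). Use total PEEP for the elastic gradient.
Pplat = PEEPtotal + Vt / Cstat = 7 + 535 / 51.0 = 7 + 10.49 = 17.49 cmH2O.

17.5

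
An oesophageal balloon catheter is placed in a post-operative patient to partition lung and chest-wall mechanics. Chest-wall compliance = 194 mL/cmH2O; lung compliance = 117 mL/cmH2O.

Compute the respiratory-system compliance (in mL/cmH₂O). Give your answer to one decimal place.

73.0

Lung and chest wall are elastances in series: 1/Crs = 1/CL + 1/Ccw.
1/Crs = 1/117 + 1/194 = 0.0137.
Crs = 72.993 mL/cmH2O.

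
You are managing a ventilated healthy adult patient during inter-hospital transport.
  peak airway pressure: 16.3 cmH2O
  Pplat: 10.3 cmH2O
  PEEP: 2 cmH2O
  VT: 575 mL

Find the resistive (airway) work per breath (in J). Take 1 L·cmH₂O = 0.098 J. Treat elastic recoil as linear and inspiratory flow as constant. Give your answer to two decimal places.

0.34

With constant inspiratory flow the resistive pressure is constant at PIP − Pplat = 16.3 − 10.3 = 6.0 cmH2O, so resistive work = 6.0 × 0.575 = 3.45 L·cmH2O.
× 0.098 J/(L·cmH2O) → 0.3381 J.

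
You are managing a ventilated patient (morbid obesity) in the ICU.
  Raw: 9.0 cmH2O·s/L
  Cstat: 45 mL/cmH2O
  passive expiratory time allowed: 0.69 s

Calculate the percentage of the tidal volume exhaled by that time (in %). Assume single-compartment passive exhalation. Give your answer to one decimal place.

τ = R × C = 9.0 × 45 mL/cmH2O = 9.0 × 0.045 L/cmH2O = 0.405 s.
Passive exhalation: V(t)/V₀ = e^(−t/τ) = e^(−0.69/0.405) = 0.182.
Fraction exhaled = 1 − 0.182 = 0.818 → 81.8%.

81.8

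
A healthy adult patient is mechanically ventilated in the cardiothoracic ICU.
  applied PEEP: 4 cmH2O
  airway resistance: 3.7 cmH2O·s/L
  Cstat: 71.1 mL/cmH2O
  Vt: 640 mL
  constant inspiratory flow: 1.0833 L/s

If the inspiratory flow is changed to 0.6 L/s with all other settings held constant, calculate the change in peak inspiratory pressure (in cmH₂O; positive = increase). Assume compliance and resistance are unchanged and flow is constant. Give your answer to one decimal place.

-1.8

PIP = Vt/C + R·V̇ + PEEP (constant-flow equation of motion).
Only the resistive term changes: ΔPIP = R × ΔV̇ = 3.7 × (0.6 − 1.0833) = 3.7 × -0.4833 = -1.788 cmH2O.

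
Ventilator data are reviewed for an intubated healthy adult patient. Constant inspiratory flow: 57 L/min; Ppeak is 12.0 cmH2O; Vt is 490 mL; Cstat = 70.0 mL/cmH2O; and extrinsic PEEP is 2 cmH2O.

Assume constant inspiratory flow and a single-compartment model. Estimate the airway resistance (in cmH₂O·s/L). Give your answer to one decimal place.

Flow: 57 L/min ÷ 60 = 0.95 L/s.
Equation of motion (constant flow): PIP = Vt/C + R·V̇ + PEEP.
R·V̇ = PIP − Vt/C − PEEP = 12.0 − 490/70.0 − 2 = 12.0 − 7.0 − 2 = 3.0 cmH2O.
R = 3.0 / 0.95 = 3.158 cmH2O·s/L.

3.2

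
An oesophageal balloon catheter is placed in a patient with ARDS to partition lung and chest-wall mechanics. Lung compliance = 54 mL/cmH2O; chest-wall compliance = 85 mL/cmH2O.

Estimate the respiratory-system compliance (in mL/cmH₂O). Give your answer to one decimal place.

33.0

Lung and chest wall are elastances in series: 1/Crs = 1/CL + 1/Ccw.
1/Crs = 1/54 + 1/85 = 0.03028.
Crs = 33.025 mL/cmH2O.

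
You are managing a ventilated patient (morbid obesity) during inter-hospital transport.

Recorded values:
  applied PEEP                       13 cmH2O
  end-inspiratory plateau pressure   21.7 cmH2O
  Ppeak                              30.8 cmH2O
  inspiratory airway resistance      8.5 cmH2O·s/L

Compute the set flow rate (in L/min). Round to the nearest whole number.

64

flow = (PIP − Pplat) / Raw = (30.8 − 21.7) / 8.5 = 1.071 L/s × 60 = 64.26 L/min.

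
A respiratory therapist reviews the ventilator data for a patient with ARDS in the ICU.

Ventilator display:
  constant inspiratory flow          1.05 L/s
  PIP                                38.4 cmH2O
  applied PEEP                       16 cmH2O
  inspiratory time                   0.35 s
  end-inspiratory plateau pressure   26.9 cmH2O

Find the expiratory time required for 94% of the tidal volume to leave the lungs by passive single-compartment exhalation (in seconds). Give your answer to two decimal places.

1.04

Vt = flow × Ti = 1.05 L/s × 0.35 s × 1000 mL/L = 367.5 mL.
R = (PIP − Pplat)/V̇ = (38.4 − 26.9) / 1.05 = 11.5/1.05 = 10.952 cmH2O·s/L.
C = Vt/(Pplat − PEEP) = 367.5 / (26.9 − 16) = 367.5/10.9 = 33.716 mL/cmH2O.
τ = R × C = 10.952 × 0.03372 L/cmH2O = 0.3693 s.
t = −τ·ln(1 − 0.94) = −0.3693·ln(0.06) = 1.039 s.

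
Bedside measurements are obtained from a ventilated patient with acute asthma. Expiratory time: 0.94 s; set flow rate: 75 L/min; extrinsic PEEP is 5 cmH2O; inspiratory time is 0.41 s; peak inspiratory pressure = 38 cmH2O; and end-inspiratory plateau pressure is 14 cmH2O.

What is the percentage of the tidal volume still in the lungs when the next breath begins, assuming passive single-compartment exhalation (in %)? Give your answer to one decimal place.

42.3

Flow: 75 L/min ÷ 60 = 1.25 L/s.
Vt = flow × Ti = 1.25 L/s × 0.41 s × 1000 mL/L = 512.5 mL.
R = (PIP − Pplat)/V̇ = (38 − 14) / 1.25 = 24.0/1.25 = 19.2 cmH2O·s/L.
C = Vt/(Pplat − PEEP) = 512.5 / (14 − 5) = 512.5/9.0 = 56.944 mL/cmH2O.
τ = R × C = 19.2 × 0.05694 L/cmH2O = 1.093 s.
Fraction remaining at end-expiration = e^(−Te/τ) = e^(−0.94/1.093) = 0.4232 → 42.32%.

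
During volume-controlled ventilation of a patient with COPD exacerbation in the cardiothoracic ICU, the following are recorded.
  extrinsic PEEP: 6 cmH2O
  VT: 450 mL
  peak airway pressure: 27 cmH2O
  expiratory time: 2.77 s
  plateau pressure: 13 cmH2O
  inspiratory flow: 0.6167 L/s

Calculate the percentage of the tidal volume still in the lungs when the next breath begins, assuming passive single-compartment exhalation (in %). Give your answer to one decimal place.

R = (PIP − Pplat)/V̇ = (27 − 13) / 0.6167 = 14.0/0.6167 = 22.701 cmH2O·s/L.
C = Vt/(Pplat − PEEP) = 450.0 / (13 − 6) = 450.0/7.0 = 64.286 mL/cmH2O.
τ = R × C = 22.701 × 0.06429 L/cmH2O = 1.459 s.
Fraction remaining at end-expiration = e^(−Te/τ) = e^(−2.77/1.459) = 0.1498 → 14.98%.

15.0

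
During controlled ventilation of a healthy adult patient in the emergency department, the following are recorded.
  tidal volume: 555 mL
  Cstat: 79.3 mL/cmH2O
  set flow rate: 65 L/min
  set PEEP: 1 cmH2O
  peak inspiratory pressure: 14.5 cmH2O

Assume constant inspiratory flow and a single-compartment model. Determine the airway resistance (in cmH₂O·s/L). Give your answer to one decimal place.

6.0

Flow: 65 L/min ÷ 60 = 1.0833 L/s.
Equation of motion (constant flow): PIP = Vt/C + R·V̇ + PEEP.
R·V̇ = PIP − Vt/C − PEEP = 14.5 − 555/79.3 − 1 = 14.5 − 6.999 − 1 = 6.501 cmH2O.
R = 6.501 / 1.0833 = 6.001 cmH2O·s/L.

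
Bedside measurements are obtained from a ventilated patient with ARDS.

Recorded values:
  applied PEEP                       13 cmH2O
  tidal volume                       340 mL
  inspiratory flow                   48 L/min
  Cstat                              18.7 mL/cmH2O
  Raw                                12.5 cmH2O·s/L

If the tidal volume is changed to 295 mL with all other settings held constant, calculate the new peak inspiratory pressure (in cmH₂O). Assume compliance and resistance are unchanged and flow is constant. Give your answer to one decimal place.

38.8

Flow: 48 L/min ÷ 60 = 0.8 L/s.
PIP = Vt/C + R·V̇ + PEEP (constant-flow equation of motion).
Only the elastic term changes: ΔPIP = ΔVt / C = (295 − 340) / 18.7 = -2.406 cmH2O.
Original PIP = 340/18.7 + 12.5×0.8 + 13 = 41.182 cmH2O; new PIP = 41.182 + (-2.406) = 38.776 cmH2O.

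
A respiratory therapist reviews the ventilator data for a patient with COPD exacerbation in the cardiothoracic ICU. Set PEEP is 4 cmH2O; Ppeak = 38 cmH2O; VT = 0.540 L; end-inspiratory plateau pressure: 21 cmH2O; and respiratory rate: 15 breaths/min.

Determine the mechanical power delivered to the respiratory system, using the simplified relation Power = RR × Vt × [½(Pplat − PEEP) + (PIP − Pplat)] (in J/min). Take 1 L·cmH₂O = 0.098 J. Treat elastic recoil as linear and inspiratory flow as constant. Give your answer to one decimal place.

20.2

Per-breath work = Vt × [½(Pplat−PEEP) + (PIP−Pplat)] = 0.540 × [0.5×17.0 + 17.0] = 0.540 × 25.5 = 13.77 L·cmH2O.
Power = 15 × 13.77 = 206.55 L·cmH2O/min.
× 0.098 J/(L·cmH2O) → 20.242 J/min.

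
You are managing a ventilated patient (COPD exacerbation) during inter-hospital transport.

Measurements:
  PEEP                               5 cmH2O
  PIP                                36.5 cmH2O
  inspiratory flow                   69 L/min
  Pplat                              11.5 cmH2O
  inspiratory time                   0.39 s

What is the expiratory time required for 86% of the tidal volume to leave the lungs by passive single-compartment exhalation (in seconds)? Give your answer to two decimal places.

Flow: 69 L/min ÷ 60 = 1.15 L/s.
Vt = flow × Ti = 1.15 L/s × 0.39 s × 1000 mL/L = 448.5 mL.
R = (PIP − Pplat)/V̇ = (36.5 − 11.5) / 1.15 = 25.0/1.15 = 21.739 cmH2O·s/L.
C = Vt/(Pplat − PEEP) = 448.5 / (11.5 − 5) = 448.5/6.5 = 69.0 mL/cmH2O.
τ = R × C = 21.739 × 0.069 L/cmH2O = 1.5 s.
t = −τ·ln(1 − 0.86) = −1.5·ln(0.14) = 2.949 s.

2.95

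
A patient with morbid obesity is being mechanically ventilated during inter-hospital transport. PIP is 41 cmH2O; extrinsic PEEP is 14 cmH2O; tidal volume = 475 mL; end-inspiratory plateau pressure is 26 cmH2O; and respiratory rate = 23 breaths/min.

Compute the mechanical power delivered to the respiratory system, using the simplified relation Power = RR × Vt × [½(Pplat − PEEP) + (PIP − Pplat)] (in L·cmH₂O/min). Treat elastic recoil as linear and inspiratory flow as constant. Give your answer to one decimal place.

Per-breath work = Vt × [½(Pplat−PEEP) + (PIP−Pplat)] = 0.475 × [0.5×12.0 + 15.0] = 0.475 × 21.0 = 9.975 L·cmH2O.
Power = 23 × 9.975 = 229.43 L·cmH2O/min.

229.4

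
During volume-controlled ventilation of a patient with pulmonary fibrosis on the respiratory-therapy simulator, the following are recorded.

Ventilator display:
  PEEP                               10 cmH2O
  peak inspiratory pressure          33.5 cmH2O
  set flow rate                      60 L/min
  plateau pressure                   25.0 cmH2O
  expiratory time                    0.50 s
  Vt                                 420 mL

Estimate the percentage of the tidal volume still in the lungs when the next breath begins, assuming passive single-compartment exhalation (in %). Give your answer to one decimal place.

Flow: 60 L/min ÷ 60 = 1 L/s.
R = (PIP − Pplat)/V̇ = (33.5 − 25.0) / 1 = 8.5/1 = 8.5 cmH2O·s/L.
C = Vt/(Pplat − PEEP) = 420.0 / (25.0 − 10) = 420.0/15.0 = 28.0 mL/cmH2O.
τ = R × C = 8.5 × 0.028 L/cmH2O = 0.238 s.
Fraction remaining at end-expiration = e^(−Te/τ) = e^(−0.50/0.238) = 0.1224 → 12.24%.

12.2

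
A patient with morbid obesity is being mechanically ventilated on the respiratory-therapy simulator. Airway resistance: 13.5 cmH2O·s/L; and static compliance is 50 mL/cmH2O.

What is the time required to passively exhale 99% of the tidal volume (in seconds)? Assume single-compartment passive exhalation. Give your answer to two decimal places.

3.11

τ = R × C = 13.5 × 50 mL/cmH2O = 13.5 × 0.050 L/cmH2O = 0.675 s.
Exhaled fraction f = 1 − e^(−t/τ) → t = −τ·ln(1 − f) = −0.675·ln(0.01) = 3.108 s.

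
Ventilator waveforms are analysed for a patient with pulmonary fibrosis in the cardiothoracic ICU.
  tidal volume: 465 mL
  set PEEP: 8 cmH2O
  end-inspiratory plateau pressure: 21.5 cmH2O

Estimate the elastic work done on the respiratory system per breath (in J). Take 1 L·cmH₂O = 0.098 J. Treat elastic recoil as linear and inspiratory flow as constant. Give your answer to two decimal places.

Elastic work ≈ ½ × (Pplat − PEEP) × Vt = 0.5 × (21.5 − 8) × 0.465 L = 0.5 × 13.5 × 0.465 = 3.139 L·cmH2O.
× 0.098 J/(L·cmH2O) → 0.3076 J.

0.31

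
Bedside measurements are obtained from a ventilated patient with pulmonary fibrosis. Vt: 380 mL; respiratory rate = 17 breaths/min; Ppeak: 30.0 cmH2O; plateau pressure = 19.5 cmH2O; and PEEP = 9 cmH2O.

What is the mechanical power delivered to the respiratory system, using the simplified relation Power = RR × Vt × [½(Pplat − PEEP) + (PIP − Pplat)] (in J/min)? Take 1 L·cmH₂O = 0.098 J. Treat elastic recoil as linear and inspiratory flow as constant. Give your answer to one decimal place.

Per-breath work = Vt × [½(Pplat−PEEP) + (PIP−Pplat)] = 0.380 × [0.5×10.5 + 10.5] = 0.380 × 15.75 = 5.985 L·cmH2O.
Power = 17 × 5.985 = 101.75 L·cmH2O/min.
× 0.098 J/(L·cmH2O) → 9.972 J/min.

10.0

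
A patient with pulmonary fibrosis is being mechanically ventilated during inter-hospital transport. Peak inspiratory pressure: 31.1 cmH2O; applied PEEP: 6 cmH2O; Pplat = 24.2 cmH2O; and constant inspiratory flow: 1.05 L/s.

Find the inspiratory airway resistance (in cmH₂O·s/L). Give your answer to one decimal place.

6.6

Raw = (PIP − Pplat) / flow = (31.1 − 24.2) / 1.05 = 6.9 / 1.05 = 6.571 cmH2O·s/L.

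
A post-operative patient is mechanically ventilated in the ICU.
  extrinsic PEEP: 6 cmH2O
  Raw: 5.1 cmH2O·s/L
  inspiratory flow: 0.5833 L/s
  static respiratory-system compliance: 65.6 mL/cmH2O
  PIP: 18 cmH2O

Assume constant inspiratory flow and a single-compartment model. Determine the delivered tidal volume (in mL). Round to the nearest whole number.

Equation of motion (constant flow): PIP = Vt/C + R·V̇ + PEEP.
Vt/C = PIP − R·V̇ − PEEP = 18 − 2.975 − 6 = 9.025 cmH2O.
Vt = C × 9.025 = 65.6 × 9.025 = 592.04 mL.

592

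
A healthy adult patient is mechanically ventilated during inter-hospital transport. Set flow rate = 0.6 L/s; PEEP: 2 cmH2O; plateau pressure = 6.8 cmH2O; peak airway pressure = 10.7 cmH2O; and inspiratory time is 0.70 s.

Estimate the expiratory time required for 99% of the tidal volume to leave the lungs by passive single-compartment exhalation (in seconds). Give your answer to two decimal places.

2.62

Vt = flow × Ti = 0.6 L/s × 0.70 s × 1000 mL/L = 420.0 mL.
R = (PIP − Pplat)/V̇ = (10.7 − 6.8) / 0.6 = 3.9/0.6 = 6.5 cmH2O·s/L.
C = Vt/(Pplat − PEEP) = 420.0 / (6.8 − 2) = 420.0/4.8 = 87.5 mL/cmH2O.
τ = R × C = 6.5 × 0.0875 L/cmH2O = 0.5688 s.
t = −τ·ln(1 − 0.99) = −0.5688·ln(0.01) = 2.619 s.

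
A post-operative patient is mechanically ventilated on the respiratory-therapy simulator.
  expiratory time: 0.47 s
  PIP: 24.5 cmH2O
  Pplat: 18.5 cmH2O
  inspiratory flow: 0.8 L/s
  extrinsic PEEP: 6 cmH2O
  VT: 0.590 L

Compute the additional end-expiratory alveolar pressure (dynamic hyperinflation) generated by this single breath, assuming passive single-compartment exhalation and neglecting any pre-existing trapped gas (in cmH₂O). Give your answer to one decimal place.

R = (PIP − Pplat)/V̇ = (24.5 − 18.5) / 0.8 = 6.0/0.8 = 7.5 cmH2O·s/L.
C = Vt/(Pplat − PEEP) = 590.0 / (18.5 − 6) = 590.0/12.5 = 47.2 mL/cmH2O.
τ = R × C = 7.5 × 0.0472 L/cmH2O = 0.354 s.
Fraction remaining = e^(−Te/τ) = e^(−0.47/0.354) = 0.2651; trapped volume = 590.0 × 0.2651 = 156.41 mL.
Additional alveolar pressure from trapping ≈ V_trapped / C = 156.41 / 47.2 = 3.314 cmH2O.

3.3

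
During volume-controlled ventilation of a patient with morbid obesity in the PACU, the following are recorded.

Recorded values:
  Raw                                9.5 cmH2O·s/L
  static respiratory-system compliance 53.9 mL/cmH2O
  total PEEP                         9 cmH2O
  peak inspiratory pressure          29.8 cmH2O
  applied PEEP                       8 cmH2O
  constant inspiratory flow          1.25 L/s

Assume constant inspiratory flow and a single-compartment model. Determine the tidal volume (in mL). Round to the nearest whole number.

Total PEEP = 9 cmH2O (set 8 + intrinsic 1); this is the baseline alveolar pressure.
Equation of motion (constant flow): PIP = Vt/C + R·V̇ + PEEP.
Vt/C = PIP − R·V̇ − PEEP = 29.8 − 11.875 − 9 = 8.925 cmH2O.
Vt = C × 8.925 = 53.9 × 8.925 = 481.06 mL.

481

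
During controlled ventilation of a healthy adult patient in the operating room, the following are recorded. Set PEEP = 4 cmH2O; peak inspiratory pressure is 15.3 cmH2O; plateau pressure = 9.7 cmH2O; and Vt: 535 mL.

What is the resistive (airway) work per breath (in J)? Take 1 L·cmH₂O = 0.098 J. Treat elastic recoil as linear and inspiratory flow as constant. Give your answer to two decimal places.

0.29

With constant inspiratory flow the resistive pressure is constant at PIP − Pplat = 15.3 − 9.7 = 5.6 cmH2O, so resistive work = 5.6 × 0.535 = 2.996 L·cmH2O.
× 0.098 J/(L·cmH2O) → 0.2936 J.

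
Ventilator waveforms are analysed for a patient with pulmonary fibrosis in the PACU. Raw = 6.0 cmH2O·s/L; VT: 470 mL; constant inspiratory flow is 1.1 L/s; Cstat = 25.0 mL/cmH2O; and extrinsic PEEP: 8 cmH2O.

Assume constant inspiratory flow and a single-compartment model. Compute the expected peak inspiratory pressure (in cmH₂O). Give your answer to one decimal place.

Equation of motion (constant flow): PIP = Vt/C + R·V̇ + PEEP.
PIP = 470/25.0 + 6.0×1.1 + 8 = 18.8 + 6.6 + 8 = 33.4 cmH2O.

33.4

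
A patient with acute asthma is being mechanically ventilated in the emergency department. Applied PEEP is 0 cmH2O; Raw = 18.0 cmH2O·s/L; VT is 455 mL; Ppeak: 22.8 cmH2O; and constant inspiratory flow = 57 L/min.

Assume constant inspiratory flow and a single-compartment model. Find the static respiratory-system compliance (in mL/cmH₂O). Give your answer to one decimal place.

Flow: 57 L/min ÷ 60 = 0.95 L/s.
Equation of motion (constant flow): PIP = Vt/C + R·V̇ + PEEP.
Vt/C = PIP − R·V̇ − PEEP = 22.8 − 18.0×0.95 − 0 = 22.8 − 17.1 − 0 = 5.7 cmH2O.
C = Vt / 5.7 = 455 / 5.7 = 79.825 mL/cmH2O.

79.8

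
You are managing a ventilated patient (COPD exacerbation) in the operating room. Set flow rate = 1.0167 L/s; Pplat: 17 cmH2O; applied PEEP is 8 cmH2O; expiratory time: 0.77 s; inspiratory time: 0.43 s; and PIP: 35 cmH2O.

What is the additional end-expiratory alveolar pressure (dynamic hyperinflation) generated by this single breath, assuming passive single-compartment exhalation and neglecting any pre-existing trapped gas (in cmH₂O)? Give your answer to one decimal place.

Vt = flow × Ti = 1.0167 L/s × 0.43 s × 1000 mL/L = 437.18 mL.
R = (PIP − Pplat)/V̇ = (35 − 17) / 1.0167 = 18.0/1.0167 = 17.704 cmH2O·s/L.
C = Vt/(Pplat − PEEP) = 437.18 / (17 − 8) = 437.18/9.0 = 48.576 mL/cmH2O.
τ = R × C = 17.704 × 0.04858 L/cmH2O = 0.8601 s.
Fraction remaining = e^(−Te/τ) = e^(−0.77/0.8601) = 0.4085; trapped volume = 437.18 × 0.4085 = 178.59 mL.
Additional alveolar pressure from trapping ≈ V_trapped / C = 178.59 / 48.576 = 3.677 cmH2O.

3.7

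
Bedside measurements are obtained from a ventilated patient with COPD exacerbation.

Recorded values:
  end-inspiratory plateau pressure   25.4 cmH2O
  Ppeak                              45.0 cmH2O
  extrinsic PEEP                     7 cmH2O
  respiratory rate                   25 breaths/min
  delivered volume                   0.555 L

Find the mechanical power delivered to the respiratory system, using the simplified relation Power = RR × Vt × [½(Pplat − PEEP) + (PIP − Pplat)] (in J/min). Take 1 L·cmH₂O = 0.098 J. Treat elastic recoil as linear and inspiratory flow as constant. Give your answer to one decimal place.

Per-breath work = Vt × [½(Pplat−PEEP) + (PIP−Pplat)] = 0.555 × [0.5×18.4 + 19.6] = 0.555 × 28.8 = 15.984 L·cmH2O.
Power = 25 × 15.984 = 399.6 L·cmH2O/min.
× 0.098 J/(L·cmH2O) → 39.161 J/min.

39.2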